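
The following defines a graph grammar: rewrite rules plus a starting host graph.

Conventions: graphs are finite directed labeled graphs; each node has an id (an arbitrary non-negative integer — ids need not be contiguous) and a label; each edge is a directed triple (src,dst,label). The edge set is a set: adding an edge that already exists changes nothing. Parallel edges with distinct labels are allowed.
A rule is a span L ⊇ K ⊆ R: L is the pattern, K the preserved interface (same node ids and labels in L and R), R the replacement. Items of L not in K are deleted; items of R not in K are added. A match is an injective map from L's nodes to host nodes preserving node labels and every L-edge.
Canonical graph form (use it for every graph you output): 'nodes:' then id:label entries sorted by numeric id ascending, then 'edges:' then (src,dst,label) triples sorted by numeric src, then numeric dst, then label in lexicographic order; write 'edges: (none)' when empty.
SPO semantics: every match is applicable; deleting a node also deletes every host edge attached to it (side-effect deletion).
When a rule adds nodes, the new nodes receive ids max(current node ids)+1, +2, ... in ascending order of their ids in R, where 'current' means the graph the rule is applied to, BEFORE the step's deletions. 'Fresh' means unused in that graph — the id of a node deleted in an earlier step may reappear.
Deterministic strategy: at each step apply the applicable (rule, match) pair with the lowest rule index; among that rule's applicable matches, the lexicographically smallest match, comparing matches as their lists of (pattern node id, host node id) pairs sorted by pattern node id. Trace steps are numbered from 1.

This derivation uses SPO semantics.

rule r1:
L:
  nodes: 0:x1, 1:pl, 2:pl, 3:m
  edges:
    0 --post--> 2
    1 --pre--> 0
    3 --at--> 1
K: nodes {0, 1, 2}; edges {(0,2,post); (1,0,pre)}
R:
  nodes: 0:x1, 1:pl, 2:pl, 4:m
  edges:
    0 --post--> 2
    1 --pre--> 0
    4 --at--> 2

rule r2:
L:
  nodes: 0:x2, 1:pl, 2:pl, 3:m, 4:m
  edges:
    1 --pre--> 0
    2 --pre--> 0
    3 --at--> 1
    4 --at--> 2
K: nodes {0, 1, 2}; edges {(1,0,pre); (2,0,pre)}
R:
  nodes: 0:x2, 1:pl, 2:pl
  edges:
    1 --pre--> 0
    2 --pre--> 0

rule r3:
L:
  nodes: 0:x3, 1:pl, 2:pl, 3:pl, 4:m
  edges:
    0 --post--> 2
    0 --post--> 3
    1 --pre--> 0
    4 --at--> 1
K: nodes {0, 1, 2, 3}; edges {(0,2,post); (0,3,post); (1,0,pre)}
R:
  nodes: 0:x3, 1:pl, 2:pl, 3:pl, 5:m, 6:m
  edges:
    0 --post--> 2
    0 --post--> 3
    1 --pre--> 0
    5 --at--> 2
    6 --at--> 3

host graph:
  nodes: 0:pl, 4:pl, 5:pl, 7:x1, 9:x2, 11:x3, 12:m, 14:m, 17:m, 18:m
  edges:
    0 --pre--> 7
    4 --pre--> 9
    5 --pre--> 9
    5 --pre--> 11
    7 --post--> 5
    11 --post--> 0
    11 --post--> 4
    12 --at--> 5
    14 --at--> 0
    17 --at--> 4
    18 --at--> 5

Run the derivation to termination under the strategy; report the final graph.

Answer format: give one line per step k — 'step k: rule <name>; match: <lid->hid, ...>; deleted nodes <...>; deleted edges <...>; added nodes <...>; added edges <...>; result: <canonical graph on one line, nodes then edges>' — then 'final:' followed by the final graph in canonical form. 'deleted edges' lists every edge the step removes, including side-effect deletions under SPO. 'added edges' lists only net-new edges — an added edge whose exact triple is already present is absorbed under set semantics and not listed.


step 1: rule r1; match: 0->7, 1->0, 2->5, 3->14; deleted nodes 14; deleted edges (14,0,at); added nodes 19; added edges (19,5,at); result: nodes: 0:pl, 4:pl, 5:pl, 7:x1, 9:x2, 11:x3, 12:m, 17:m, 18:m, 19:m edges: (0,7,pre); (4,9,pre); (5,9,pre); (5,11,pre); (7,5,post); (11,0,post); (11,4,post); (12,5,at); (17,4,at); (18,5,at); (19,5,at)
step 2: rule r2; match: 0->9, 1->4, 2->5, 3->17, 4->12; deleted nodes 12, 17; deleted edges (12,5,at); (17,4,at); added nodes (none); added edges (none); result: nodes: 0:pl, 4:pl, 5:pl, 7:x1, 9:x2, 11:x3, 18:m, 19:m edges: (0,7,pre); (4,9,pre); (5,9,pre); (5,11,pre); (7,5,post); (11,0,post); (11,4,post); (18,5,at); (19,5,at)
step 3: rule r3; match: 0->11, 1->5, 2->0, 3->4, 4->18; deleted nodes 18; deleted edges (18,5,at); added nodes 20, 21; added edges (20,0,at); (21,4,at); result: nodes: 0:pl, 4:pl, 5:pl, 7:x1, 9:x2, 11:x3, 19:m, 20:m, 21:m edges: (0,7,pre); (4,9,pre); (5,9,pre); (5,11,pre); (7,5,post); (11,0,post); (11,4,post); (19,5,at); (20,0,at); (21,4,at)
step 4: rule r1; match: 0->7, 1->0, 2->5, 3->20; deleted nodes 20; deleted edges (20,0,at); added nodes 22; added edges (22,5,at); result: nodes: 0:pl, 4:pl, 5:pl, 7:x1, 9:x2, 11:x3, 19:m, 21:m, 22:m edges: (0,7,pre); (4,9,pre); (5,9,pre); (5,11,pre); (7,5,post); (11,0,post); (11,4,post); (19,5,at); (21,4,at); (22,5,at)
step 5: rule r2; match: 0->9, 1->4, 2->5, 3->21, 4->19; deleted nodes 19, 21; deleted edges (19,5,at); (21,4,at); added nodes (none); added edges (none); result: nodes: 0:pl, 4:pl, 5:pl, 7:x1, 9:x2, 11:x3, 22:m edges: (0,7,pre); (4,9,pre); (5,9,pre); (5,11,pre); (7,5,post); (11,0,post); (11,4,post); (22,5,at)
step 6: rule r3; match: 0->11, 1->5, 2->0, 3->4, 4->22; deleted nodes 22; deleted edges (22,5,at); added nodes 23, 24; added edges (23,0,at); (24,4,at); result: nodes: 0:pl, 4:pl, 5:pl, 7:x1, 9:x2, 11:x3, 23:m, 24:m edges: (0,7,pre); (4,9,pre); (5,9,pre); (5,11,pre); (7,5,post); (11,0,post); (11,4,post); (23,0,at); (24,4,at)
step 7: rule r1; match: 0->7, 1->0, 2->5, 3->23; deleted nodes 23; deleted edges (23,0,at); added nodes 25; added edges (25,5,at); result: nodes: 0:pl, 4:pl, 5:pl, 7:x1, 9:x2, 11:x3, 24:m, 25:m edges: (0,7,pre); (4,9,pre); (5,9,pre); (5,11,pre); (7,5,post); (11,0,post); (11,4,post); (24,4,at); (25,5,at)
step 8: rule r2; match: 0->9, 1->4, 2->5, 3->24, 4->25; deleted nodes 24, 25; deleted edges (24,4,at); (25,5,at); added nodes (none); added edges (none); result: nodes: 0:pl, 4:pl, 5:pl, 7:x1, 9:x2, 11:x3 edges: (0,7,pre); (4,9,pre); (5,9,pre); (5,11,pre); (7,5,post); (11,0,post); (11,4,post)
final:
nodes: 0:pl, 4:pl, 5:pl, 7:x1, 9:x2, 11:x3
edges: (0,7,pre); (4,9,pre); (5,9,pre); (5,11,pre); (7,5,post); (11,0,post); (11,4,post)


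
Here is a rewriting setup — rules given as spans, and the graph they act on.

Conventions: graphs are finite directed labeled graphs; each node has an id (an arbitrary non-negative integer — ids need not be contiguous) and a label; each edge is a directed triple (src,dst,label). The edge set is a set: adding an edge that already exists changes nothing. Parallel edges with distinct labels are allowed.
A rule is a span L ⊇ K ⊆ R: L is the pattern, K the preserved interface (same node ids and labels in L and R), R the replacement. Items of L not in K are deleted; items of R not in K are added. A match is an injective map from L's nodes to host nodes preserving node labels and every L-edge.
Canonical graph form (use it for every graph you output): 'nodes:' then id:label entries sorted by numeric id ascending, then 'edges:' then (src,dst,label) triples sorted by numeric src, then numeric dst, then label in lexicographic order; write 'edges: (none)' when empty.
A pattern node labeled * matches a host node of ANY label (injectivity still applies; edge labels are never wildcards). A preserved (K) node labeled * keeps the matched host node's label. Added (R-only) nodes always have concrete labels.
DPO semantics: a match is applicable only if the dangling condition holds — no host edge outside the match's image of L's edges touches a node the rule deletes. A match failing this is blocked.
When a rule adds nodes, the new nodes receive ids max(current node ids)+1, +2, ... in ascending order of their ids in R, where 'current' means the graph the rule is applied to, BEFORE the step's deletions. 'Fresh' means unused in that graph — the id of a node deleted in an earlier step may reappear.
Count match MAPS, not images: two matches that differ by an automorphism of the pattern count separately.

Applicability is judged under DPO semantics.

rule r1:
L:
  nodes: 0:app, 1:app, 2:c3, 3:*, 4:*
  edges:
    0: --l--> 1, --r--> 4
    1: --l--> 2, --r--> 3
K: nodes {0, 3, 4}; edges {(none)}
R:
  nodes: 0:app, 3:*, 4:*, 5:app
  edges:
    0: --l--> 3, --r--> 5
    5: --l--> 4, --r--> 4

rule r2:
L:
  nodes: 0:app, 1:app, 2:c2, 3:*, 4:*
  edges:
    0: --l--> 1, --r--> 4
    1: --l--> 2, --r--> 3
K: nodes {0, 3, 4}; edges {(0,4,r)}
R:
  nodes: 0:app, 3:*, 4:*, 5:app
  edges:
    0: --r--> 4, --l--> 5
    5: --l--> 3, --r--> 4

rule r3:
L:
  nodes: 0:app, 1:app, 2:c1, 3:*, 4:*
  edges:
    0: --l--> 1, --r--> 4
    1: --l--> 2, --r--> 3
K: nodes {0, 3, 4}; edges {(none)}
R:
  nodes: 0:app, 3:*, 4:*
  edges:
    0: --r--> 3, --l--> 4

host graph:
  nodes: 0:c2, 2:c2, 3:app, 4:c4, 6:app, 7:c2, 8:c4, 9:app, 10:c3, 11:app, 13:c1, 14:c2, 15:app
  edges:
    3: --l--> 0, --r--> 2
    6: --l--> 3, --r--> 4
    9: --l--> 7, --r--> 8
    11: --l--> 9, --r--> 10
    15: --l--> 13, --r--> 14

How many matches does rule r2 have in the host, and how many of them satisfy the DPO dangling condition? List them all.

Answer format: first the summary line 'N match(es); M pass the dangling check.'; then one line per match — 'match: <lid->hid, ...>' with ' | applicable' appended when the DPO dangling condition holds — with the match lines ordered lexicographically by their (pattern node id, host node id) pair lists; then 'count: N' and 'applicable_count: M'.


2 match(es); 2 pass the dangling check.
match: 0->6, 1->3, 2->0, 3->2, 4->4 | applicable
match: 0->11, 1->9, 2->7, 3->8, 4->10 | applicable
count: 2
applicable_count: 2


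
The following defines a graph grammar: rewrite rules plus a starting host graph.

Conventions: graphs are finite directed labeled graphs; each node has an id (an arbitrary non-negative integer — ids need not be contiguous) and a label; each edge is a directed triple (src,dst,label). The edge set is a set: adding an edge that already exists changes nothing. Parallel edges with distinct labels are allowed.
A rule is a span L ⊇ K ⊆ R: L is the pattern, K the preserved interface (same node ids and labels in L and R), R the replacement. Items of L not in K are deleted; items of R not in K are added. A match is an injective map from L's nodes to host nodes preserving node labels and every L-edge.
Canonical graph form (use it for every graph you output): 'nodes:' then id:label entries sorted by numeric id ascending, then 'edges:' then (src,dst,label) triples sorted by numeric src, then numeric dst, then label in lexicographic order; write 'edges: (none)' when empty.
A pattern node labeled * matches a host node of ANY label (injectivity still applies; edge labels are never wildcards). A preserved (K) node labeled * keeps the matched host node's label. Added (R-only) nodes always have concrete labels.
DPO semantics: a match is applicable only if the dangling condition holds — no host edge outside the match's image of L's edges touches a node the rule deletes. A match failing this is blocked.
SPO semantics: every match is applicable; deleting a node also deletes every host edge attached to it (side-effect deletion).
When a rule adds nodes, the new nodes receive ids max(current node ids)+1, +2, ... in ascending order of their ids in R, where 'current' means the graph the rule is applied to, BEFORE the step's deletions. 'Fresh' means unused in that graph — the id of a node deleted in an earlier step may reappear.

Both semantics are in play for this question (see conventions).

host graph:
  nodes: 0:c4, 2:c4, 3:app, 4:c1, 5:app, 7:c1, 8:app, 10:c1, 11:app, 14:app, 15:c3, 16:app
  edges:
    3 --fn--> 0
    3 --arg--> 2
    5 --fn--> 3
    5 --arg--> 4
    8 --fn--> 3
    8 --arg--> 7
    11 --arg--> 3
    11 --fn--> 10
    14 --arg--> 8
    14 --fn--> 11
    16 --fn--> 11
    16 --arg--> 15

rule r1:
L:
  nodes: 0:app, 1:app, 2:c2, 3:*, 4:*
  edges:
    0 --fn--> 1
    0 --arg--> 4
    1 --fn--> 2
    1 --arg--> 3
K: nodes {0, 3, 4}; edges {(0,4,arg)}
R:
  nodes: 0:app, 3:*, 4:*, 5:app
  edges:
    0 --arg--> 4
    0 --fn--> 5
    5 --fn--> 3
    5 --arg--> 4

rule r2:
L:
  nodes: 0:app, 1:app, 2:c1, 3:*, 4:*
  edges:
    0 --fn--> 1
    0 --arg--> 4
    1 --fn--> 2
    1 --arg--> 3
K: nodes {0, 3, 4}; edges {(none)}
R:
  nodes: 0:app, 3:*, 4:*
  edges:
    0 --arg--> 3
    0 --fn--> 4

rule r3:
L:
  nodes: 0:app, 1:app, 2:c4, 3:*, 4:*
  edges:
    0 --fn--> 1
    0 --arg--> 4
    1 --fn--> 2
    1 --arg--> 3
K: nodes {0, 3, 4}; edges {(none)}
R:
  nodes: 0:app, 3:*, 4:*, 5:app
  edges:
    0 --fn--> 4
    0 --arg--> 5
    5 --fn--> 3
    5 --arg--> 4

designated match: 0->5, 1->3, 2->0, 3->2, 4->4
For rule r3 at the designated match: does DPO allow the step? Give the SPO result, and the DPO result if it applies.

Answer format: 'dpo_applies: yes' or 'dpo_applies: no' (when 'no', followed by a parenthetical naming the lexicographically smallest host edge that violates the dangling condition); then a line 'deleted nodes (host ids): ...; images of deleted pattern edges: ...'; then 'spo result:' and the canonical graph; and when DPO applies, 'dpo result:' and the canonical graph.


dpo_applies: no
(the rule deletes node 3, which keeps host edge (8,3,fn) outside the match image — the dangling condition fails, DPO blocks; SPO proceeds and side-deletes such edges)
deleted nodes (host ids): 0, 3; images of deleted pattern edges: (3,0,fn); (3,2,arg); (5,3,fn); (5,4,arg)
spo result:
nodes: 2:c4, 4:c1, 5:app, 7:c1, 8:app, 10:c1, 11:app, 14:app, 15:c3, 16:app, 17:app
edges: (5,4,fn); (5,17,arg); (8,7,arg); (11,10,fn); (14,8,arg); (14,11,fn); (16,11,fn); (16,15,arg); (17,2,fn); (17,4,arg)


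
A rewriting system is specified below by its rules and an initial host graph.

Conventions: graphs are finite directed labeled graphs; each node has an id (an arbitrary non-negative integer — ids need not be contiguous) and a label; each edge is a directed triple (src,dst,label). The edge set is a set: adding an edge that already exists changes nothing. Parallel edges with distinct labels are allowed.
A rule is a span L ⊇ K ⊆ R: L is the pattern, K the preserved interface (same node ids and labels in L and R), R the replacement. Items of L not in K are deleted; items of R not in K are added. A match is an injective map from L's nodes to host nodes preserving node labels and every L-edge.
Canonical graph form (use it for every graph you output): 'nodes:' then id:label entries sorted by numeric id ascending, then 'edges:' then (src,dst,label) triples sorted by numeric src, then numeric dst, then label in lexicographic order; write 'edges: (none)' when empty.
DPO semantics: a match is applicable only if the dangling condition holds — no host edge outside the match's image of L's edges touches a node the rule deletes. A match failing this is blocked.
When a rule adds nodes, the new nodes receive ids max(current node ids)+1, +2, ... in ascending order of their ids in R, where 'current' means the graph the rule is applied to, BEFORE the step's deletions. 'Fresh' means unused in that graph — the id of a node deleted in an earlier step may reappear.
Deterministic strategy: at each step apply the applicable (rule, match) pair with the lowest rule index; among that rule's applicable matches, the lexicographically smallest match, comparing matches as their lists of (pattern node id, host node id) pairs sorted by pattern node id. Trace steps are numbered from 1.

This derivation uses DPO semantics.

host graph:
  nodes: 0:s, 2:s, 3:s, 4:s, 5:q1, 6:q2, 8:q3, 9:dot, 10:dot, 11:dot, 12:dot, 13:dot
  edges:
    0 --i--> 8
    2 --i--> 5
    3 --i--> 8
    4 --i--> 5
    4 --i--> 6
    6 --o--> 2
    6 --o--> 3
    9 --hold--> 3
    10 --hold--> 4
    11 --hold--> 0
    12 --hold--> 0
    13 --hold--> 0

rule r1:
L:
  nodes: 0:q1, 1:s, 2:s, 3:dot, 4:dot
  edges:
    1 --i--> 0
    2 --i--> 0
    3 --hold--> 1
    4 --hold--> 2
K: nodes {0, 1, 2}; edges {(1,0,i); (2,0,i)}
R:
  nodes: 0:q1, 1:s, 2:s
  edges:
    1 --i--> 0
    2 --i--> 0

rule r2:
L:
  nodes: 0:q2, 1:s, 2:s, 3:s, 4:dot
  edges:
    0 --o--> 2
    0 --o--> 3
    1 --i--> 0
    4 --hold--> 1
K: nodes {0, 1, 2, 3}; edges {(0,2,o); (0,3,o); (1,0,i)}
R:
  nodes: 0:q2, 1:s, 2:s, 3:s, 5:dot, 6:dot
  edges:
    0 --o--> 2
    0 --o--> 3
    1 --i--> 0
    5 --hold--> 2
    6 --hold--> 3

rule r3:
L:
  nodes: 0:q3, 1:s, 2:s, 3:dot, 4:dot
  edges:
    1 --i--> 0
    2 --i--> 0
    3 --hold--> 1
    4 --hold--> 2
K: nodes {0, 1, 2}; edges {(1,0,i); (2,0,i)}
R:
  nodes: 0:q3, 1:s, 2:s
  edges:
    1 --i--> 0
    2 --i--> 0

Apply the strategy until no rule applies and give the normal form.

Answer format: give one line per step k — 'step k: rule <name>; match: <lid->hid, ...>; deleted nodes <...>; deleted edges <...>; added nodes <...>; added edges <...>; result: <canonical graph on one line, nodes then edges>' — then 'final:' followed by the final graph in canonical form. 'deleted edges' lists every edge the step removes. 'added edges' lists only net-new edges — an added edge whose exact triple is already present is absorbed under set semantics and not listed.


step 1: rule r2; match: 0->6, 1->4, 2->2, 3->3, 4->10; deleted nodes 10; deleted edges (10,4,hold); added nodes 14, 15; added edges (14,2,hold); (15,3,hold); result: nodes: 0:s, 2:s, 3:s, 4:s, 5:q1, 6:q2, 8:q3, 9:dot, 11:dot, 12:dot, 13:dot, 14:dot, 15:dot edges: (0,8,i); (2,5,i); (3,8,i); (4,5,i); (4,6,i); (6,2,o); (6,3,o); (9,3,hold); (11,0,hold); (12,0,hold); (13,0,hold); (14,2,hold); (15,3,hold)
step 2: rule r3; match: 0->8, 1->0, 2->3, 3->11, 4->9; deleted nodes 9, 11; deleted edges (9,3,hold); (11,0,hold); added nodes (none); added edges (none); result: nodes: 0:s, 2:s, 3:s, 4:s, 5:q1, 6:q2, 8:q3, 12:dot, 13:dot, 14:dot, 15:dot edges: (0,8,i); (2,5,i); (3,8,i); (4,5,i); (4,6,i); (6,2,o); (6,3,o); (12,0,hold); (13,0,hold); (14,2,hold); (15,3,hold)
step 3: rule r3; match: 0->8, 1->0, 2->3, 3->12, 4->15; deleted nodes 12, 15; deleted edges (12,0,hold); (15,3,hold); added nodes (none); added edges (none); result: nodes: 0:s, 2:s, 3:s, 4:s, 5:q1, 6:q2, 8:q3, 13:dot, 14:dot edges: (0,8,i); (2,5,i); (3,8,i); (4,5,i); (4,6,i); (6,2,o); (6,3,o); (13,0,hold); (14,2,hold)
final:
nodes: 0:s, 2:s, 3:s, 4:s, 5:q1, 6:q2, 8:q3, 13:dot, 14:dot
edges: (0,8,i); (2,5,i); (3,8,i); (4,5,i); (4,6,i); (6,2,o); (6,3,o); (13,0,hold); (14,2,hold)


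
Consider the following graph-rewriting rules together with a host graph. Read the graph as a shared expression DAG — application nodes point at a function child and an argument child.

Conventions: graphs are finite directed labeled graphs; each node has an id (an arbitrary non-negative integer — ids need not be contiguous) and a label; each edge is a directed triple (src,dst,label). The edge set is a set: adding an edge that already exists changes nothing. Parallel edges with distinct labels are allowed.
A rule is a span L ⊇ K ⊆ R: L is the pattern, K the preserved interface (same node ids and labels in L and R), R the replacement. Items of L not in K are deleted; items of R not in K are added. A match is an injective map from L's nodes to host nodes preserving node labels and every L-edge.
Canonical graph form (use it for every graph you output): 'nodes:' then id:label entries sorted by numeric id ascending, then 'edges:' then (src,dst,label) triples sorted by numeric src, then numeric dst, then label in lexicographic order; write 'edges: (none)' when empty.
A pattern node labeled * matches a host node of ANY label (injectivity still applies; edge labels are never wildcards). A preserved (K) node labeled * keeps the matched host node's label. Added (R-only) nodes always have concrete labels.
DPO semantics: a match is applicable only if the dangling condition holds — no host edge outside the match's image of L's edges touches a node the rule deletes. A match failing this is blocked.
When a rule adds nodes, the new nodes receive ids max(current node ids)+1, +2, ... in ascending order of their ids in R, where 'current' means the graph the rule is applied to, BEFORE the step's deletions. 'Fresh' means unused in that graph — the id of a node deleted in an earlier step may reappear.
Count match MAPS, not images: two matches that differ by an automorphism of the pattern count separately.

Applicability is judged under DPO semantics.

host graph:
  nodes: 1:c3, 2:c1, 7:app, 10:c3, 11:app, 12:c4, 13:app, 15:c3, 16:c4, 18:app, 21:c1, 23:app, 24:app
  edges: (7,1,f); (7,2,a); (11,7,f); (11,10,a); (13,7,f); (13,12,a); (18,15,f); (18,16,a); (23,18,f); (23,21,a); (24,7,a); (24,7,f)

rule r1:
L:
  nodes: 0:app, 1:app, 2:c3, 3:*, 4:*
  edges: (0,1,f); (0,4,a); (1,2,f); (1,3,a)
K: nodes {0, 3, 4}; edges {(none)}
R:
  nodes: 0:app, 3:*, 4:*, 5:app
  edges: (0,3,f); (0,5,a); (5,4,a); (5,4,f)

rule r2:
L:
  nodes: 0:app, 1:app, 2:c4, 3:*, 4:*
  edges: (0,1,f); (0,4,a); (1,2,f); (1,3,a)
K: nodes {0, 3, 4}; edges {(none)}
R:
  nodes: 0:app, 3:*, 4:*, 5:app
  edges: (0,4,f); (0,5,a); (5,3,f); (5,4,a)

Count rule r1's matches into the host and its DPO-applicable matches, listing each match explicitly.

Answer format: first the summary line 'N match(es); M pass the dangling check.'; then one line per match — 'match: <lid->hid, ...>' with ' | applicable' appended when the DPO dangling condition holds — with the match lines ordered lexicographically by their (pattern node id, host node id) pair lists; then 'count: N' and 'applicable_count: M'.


3 match(es); 1 pass the dangling check.
match: 0->11, 1->7, 2->1, 3->2, 4->10
match: 0->13, 1->7, 2->1, 3->2, 4->12
match: 0->23, 1->18, 2->15, 3->16, 4->21 | applicable
count: 3
applicable_count: 1


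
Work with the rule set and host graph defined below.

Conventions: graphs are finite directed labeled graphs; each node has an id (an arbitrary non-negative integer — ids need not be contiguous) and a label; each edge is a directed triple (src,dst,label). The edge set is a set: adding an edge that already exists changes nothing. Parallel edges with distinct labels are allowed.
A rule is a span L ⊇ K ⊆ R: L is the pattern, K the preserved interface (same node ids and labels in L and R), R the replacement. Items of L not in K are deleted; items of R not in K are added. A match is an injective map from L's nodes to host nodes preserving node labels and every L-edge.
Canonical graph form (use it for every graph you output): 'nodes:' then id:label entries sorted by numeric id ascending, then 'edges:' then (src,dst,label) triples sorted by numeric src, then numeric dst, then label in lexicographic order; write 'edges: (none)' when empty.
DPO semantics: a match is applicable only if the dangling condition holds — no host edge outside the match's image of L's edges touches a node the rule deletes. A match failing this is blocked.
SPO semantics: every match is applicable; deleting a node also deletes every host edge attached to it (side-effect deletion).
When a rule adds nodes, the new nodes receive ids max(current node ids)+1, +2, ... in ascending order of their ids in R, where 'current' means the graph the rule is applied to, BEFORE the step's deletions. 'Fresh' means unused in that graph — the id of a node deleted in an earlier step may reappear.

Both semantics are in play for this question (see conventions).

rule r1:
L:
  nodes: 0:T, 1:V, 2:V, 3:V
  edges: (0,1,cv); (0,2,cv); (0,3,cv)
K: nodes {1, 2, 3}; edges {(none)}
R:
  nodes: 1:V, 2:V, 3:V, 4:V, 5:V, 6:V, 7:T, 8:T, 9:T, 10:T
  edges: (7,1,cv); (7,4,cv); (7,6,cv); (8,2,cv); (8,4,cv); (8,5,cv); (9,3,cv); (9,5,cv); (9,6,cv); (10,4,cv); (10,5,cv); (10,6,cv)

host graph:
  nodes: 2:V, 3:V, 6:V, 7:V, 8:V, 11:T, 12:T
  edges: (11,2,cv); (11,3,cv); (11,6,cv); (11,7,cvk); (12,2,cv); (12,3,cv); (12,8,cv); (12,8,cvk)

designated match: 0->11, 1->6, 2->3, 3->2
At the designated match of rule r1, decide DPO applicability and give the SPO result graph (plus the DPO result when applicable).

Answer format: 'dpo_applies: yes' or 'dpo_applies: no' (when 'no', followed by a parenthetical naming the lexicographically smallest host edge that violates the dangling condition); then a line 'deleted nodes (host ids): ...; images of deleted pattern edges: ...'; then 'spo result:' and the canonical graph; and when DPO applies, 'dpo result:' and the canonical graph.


dpo_applies: no
(the rule deletes node 11, which keeps host edge (11,7,cvk) outside the match image — the dangling condition fails, DPO blocks; SPO proceeds and side-deletes such edges)
deleted nodes (host ids): 11; images of deleted pattern edges: (11,2,cv); (11,3,cv); (11,6,cv)
spo result:
nodes: 2:V, 3:V, 6:V, 7:V, 8:V, 12:T, 13:V, 14:V, 15:V, 16:T, 17:T, 18:T, 19:T
edges: (12,2,cv); (12,3,cv); (12,8,cv); (12,8,cvk); (16,6,cv); (16,13,cv); (16,15,cv); (17,3,cv); (17,13,cv); (17,14,cv); (18,2,cv); (18,14,cv); (18,15,cv); (19,13,cv); (19,14,cv); (19,15,cv)


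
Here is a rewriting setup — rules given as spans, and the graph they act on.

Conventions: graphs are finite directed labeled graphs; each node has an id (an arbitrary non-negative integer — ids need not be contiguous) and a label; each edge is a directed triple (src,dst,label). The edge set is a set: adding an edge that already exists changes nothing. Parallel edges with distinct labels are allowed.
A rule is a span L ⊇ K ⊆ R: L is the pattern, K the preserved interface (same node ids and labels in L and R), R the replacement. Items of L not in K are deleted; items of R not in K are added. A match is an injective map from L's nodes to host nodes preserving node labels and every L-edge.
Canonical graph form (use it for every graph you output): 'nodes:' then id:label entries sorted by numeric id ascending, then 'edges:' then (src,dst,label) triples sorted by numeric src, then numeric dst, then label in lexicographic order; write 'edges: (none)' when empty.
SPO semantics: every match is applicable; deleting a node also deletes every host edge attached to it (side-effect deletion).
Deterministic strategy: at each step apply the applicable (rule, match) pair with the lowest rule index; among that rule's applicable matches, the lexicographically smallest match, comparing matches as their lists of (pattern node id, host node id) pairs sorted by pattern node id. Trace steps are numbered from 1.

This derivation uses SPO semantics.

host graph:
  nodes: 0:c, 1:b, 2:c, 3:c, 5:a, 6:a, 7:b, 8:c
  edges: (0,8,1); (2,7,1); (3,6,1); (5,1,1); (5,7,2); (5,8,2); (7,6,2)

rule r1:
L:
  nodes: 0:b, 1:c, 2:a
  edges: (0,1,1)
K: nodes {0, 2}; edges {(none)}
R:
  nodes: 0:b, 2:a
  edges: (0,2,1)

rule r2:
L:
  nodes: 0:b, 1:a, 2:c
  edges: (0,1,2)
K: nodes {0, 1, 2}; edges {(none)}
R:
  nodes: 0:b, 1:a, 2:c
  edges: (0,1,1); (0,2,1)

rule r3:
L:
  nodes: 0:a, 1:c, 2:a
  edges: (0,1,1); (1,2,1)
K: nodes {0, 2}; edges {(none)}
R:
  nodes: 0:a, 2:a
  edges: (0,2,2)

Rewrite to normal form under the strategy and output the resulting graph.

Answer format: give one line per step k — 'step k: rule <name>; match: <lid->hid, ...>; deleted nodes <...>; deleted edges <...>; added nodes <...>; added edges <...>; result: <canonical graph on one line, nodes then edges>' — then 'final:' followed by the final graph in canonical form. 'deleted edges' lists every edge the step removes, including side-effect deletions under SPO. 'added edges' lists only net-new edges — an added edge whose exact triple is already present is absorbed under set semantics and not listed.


step 1: rule r2; match: 0->7, 1->6, 2->0; deleted nodes (none); deleted edges (7,6,2); added nodes (none); added edges (7,0,1); (7,6,1); result: nodes: 0:c, 1:b, 2:c, 3:c, 5:a, 6:a, 7:b, 8:c edges: (0,8,1); (2,7,1); (3,6,1); (5,1,1); (5,7,2); (5,8,2); (7,0,1); (7,6,1)
step 2: rule r1; match: 0->7, 1->0, 2->5; deleted nodes 0; deleted edges (0,8,1); (7,0,1); added nodes (none); added edges (7,5,1); result: nodes: 1:b, 2:c, 3:c, 5:a, 6:a, 7:b, 8:c edges: (2,7,1); (3,6,1); (5,1,1); (5,7,2); (5,8,2); (7,5,1); (7,6,1)
final:
nodes: 1:b, 2:c, 3:c, 5:a, 6:a, 7:b, 8:c
edges: (2,7,1); (3,6,1); (5,1,1); (5,7,2); (5,8,2); (7,5,1); (7,6,1)


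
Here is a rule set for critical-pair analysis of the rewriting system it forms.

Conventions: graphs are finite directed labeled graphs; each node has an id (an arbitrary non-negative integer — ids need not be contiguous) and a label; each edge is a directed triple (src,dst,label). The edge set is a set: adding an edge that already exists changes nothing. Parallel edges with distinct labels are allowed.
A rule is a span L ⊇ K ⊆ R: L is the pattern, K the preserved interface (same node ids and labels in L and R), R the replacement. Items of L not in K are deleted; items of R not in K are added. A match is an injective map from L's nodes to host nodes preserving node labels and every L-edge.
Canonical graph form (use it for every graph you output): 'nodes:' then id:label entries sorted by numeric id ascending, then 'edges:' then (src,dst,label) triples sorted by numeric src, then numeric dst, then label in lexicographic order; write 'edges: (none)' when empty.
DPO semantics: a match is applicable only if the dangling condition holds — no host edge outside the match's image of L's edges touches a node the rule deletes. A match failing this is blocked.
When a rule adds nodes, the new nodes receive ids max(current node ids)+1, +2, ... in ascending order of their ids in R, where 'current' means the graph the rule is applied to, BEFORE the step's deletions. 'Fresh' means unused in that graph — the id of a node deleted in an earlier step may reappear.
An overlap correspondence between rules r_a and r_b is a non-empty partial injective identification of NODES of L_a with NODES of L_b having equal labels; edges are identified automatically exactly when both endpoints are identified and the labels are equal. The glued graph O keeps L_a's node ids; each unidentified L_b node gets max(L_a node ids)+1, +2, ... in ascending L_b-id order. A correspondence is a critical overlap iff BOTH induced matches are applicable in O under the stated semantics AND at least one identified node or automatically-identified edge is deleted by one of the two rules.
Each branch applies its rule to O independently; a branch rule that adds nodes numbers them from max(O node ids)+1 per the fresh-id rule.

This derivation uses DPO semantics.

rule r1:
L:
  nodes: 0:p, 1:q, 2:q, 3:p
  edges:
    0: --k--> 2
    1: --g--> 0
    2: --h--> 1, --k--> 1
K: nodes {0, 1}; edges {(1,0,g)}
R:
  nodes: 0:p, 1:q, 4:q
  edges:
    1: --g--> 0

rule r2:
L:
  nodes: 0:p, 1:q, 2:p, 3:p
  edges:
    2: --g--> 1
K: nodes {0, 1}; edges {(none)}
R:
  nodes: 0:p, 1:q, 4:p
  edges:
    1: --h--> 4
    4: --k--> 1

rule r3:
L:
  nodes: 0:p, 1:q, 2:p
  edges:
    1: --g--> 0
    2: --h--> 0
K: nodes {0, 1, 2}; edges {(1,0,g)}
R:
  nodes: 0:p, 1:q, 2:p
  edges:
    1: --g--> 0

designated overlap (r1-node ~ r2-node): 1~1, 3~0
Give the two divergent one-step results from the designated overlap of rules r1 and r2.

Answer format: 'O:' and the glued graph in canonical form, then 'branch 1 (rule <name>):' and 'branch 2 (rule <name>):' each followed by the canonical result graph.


O:
nodes: 0:p, 1:q, 2:q, 3:p, 4:p, 5:p
edges: (0,2,k); (1,0,g); (2,1,h); (2,1,k); (4,1,g)
branch 1 (rule r1):
nodes: 0:p, 1:q, 4:p, 5:p, 6:q
edges: (1,0,g); (4,1,g)
branch 2 (rule r2):
nodes: 0:p, 1:q, 2:q, 3:p, 6:p
edges: (0,2,k); (1,0,g); (1,6,h); (2,1,h); (2,1,k); (6,1,k)


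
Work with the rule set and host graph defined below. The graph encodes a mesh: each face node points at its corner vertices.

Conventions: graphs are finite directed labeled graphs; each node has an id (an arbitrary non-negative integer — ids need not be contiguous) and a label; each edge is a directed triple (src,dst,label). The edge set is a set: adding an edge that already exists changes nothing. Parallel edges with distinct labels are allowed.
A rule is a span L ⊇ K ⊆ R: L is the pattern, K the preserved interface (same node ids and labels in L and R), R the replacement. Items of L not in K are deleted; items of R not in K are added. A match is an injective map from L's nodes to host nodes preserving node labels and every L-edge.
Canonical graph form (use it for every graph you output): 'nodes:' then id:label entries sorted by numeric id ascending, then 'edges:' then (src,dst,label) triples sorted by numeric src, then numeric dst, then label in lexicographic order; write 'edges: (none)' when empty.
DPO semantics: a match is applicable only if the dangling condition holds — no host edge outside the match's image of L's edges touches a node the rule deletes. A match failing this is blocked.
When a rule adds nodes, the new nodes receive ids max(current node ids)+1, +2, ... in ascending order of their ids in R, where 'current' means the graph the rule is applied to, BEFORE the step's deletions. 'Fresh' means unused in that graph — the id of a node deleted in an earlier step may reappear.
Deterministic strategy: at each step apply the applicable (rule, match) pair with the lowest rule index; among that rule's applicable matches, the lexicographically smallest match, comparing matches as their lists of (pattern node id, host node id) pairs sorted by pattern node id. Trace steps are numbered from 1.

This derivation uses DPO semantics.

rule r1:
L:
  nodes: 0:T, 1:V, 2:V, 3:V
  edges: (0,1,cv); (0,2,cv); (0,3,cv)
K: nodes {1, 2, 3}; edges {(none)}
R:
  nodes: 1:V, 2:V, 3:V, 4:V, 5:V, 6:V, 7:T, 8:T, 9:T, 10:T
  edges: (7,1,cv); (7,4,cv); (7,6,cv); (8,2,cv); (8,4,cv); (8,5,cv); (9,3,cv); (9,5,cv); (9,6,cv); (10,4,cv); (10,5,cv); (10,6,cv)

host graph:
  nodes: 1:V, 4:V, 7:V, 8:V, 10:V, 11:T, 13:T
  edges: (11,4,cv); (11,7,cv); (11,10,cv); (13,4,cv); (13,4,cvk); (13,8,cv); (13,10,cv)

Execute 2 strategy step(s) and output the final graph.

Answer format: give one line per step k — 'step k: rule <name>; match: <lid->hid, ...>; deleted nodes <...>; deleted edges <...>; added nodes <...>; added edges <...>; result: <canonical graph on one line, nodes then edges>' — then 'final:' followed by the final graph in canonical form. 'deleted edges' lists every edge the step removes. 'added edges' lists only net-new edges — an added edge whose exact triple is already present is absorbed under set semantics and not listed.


step 1: rule r1; match: 0->11, 1->4, 2->7, 3->10; deleted nodes 11; deleted edges (11,4,cv); (11,7,cv); (11,10,cv); added nodes 14, 15, 16, 17, 18, 19, 20; added edges (17,4,cv); (17,14,cv); (17,16,cv); (18,7,cv); (18,14,cv); (18,15,cv); (19,10,cv); (19,15,cv); (19,16,cv); (20,14,cv); (20,15,cv); (20,16,cv); result: nodes: 1:V, 4:V, 7:V, 8:V, 10:V, 13:T, 14:V, 15:V, 16:V, 17:T, 18:T, 19:T, 20:T edges: (13,4,cv); (13,4,cvk); (13,8,cv); (13,10,cv); (17,4,cv); (17,14,cv); (17,16,cv); (18,7,cv); (18,14,cv); (18,15,cv); (19,10,cv); (19,15,cv); (19,16,cv); (20,14,cv); (20,15,cv); (20,16,cv)
step 2: rule r1; match: 0->17, 1->4, 2->14, 3->16; deleted nodes 17; deleted edges (17,4,cv); (17,14,cv); (17,16,cv); added nodes 21, 22, 23, 24, 25, 26, 27; added edges (24,4,cv); (24,21,cv); (24,23,cv); (25,14,cv); (25,21,cv); (25,22,cv); (26,16,cv); (26,22,cv); (26,23,cv); (27,21,cv); (27,22,cv); (27,23,cv); result: nodes: 1:V, 4:V, 7:V, 8:V, 10:V, 13:T, 14:V, 15:V, 16:V, 18:T, 19:T, 20:T, 21:V, 22:V, 23:V, 24:T, 25:T, 26:T, 27:T edges: (13,4,cv); (13,4,cvk); (13,8,cv); (13,10,cv); (18,7,cv); (18,14,cv); (18,15,cv); (19,10,cv); (19,15,cv); (19,16,cv); (20,14,cv); (20,15,cv); (20,16,cv); (24,4,cv); (24,21,cv); (24,23,cv); (25,14,cv); (25,21,cv); (25,22,cv); (26,16,cv); (26,22,cv); (26,23,cv); (27,21,cv); (27,22,cv); (27,23,cv)
final:
nodes: 1:V, 4:V, 7:V, 8:V, 10:V, 13:T, 14:V, 15:V, 16:V, 18:T, 19:T, 20:T, 21:V, 22:V, 23:V, 24:T, 25:T, 26:T, 27:T
edges: (13,4,cv); (13,4,cvk); (13,8,cv); (13,10,cv); (18,7,cv); (18,14,cv); (18,15,cv); (19,10,cv); (19,15,cv); (19,16,cv); (20,14,cv); (20,15,cv); (20,16,cv); (24,4,cv); (24,21,cv); (24,23,cv); (25,14,cv); (25,21,cv); (25,22,cv); (26,16,cv); (26,22,cv); (26,23,cv); (27,21,cv); (27,22,cv); (27,23,cv)


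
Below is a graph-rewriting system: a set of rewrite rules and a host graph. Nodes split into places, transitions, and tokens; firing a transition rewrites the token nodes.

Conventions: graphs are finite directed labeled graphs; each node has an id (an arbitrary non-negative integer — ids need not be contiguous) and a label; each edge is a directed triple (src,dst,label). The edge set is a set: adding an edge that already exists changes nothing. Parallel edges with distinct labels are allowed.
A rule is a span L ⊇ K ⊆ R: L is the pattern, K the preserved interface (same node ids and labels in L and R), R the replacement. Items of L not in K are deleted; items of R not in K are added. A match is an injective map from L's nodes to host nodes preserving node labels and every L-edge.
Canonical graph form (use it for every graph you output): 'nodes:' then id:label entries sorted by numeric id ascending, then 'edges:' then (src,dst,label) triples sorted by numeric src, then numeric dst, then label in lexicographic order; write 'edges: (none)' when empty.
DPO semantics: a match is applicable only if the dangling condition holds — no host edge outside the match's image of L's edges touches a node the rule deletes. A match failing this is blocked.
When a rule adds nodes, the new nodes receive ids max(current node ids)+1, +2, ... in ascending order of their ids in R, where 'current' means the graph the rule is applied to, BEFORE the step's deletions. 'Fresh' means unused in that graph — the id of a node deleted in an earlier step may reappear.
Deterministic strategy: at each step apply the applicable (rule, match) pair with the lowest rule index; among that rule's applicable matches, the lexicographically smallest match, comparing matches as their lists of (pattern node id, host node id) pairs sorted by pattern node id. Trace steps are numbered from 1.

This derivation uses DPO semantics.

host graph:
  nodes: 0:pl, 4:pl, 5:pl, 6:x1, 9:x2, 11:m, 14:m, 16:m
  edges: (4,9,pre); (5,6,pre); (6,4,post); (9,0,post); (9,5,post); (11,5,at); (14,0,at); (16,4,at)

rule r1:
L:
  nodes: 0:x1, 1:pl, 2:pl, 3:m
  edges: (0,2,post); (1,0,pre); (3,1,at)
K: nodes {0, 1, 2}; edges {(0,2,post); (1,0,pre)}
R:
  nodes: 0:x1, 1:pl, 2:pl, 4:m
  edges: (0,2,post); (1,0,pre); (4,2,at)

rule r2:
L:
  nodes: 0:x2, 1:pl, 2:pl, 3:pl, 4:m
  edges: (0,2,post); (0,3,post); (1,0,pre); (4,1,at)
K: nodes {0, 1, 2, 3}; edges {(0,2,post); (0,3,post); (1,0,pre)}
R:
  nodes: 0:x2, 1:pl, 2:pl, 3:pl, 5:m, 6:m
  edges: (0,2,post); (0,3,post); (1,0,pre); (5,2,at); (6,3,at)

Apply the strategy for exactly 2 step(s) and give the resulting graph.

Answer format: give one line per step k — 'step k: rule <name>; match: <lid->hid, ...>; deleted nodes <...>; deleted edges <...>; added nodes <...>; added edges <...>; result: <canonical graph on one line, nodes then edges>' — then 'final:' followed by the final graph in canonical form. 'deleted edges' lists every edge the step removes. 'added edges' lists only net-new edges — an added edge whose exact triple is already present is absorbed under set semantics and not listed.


step 1: rule r1; match: 0->6, 1->5, 2->4, 3->11; deleted nodes 11; deleted edges (11,5,at); added nodes 17; added edges (17,4,at); result: nodes: 0:pl, 4:pl, 5:pl, 6:x1, 9:x2, 14:m, 16:m, 17:m edges: (4,9,pre); (5,6,pre); (6,4,post); (9,0,post); (9,5,post); (14,0,at); (16,4,at); (17,4,at)
step 2: rule r2; match: 0->9, 1->4, 2->0, 3->5, 4->16; deleted nodes 16; deleted edges (16,4,at); added nodes 18, 19; added edges (18,0,at); (19,5,at); result: nodes: 0:pl, 4:pl, 5:pl, 6:x1, 9:x2, 14:m, 17:m, 18:m, 19:m edges: (4,9,pre); (5,6,pre); (6,4,post); (9,0,post); (9,5,post); (14,0,at); (17,4,at); (18,0,at); (19,5,at)
final:
nodes: 0:pl, 4:pl, 5:pl, 6:x1, 9:x2, 14:m, 17:m, 18:m, 19:m
edges: (4,9,pre); (5,6,pre); (6,4,post); (9,0,post); (9,5,post); (14,0,at); (17,4,at); (18,0,at); (19,5,at)


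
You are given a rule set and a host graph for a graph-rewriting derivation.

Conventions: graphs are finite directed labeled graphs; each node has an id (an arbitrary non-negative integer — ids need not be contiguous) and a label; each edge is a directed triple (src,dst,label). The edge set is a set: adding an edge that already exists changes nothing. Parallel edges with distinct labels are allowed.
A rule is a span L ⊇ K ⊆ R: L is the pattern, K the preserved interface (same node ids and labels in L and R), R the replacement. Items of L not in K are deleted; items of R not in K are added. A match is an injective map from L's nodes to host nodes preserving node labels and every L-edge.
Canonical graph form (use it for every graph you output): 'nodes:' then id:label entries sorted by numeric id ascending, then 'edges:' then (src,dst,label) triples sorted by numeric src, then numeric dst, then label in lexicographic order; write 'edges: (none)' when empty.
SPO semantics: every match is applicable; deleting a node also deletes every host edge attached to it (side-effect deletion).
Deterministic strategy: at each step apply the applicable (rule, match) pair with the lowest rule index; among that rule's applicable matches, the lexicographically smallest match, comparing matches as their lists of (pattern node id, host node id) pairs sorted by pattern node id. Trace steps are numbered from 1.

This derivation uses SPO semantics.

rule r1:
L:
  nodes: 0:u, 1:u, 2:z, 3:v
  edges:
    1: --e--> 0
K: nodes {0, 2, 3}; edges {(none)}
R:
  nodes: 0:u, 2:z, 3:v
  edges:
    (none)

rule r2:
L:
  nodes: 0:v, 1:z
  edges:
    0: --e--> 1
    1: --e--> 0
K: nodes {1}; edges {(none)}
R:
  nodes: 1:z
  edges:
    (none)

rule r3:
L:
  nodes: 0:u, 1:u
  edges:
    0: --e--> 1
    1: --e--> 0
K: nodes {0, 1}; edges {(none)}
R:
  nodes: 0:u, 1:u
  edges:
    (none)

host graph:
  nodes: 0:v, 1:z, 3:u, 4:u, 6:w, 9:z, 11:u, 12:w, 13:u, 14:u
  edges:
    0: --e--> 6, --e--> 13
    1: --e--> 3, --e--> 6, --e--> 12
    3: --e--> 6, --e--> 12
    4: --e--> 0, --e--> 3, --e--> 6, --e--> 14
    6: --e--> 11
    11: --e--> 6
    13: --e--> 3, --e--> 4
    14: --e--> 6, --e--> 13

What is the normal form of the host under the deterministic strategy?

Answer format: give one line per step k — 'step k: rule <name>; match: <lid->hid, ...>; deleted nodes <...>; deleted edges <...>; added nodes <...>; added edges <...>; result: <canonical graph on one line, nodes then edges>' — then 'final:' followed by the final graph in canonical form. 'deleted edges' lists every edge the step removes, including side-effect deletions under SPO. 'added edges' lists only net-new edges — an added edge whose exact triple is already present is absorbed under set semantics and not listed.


step 1: rule r1; match: 0->3, 1->4, 2->1, 3->0; deleted nodes 4; deleted edges (4,0,e); (4,3,e); (4,6,e); (4,14,e); (13,4,e); added nodes (none); added edges (none); result: nodes: 0:v, 1:z, 3:u, 6:w, 9:z, 11:u, 12:w, 13:u, 14:u edges: (0,6,e); (0,13,e); (1,3,e); (1,6,e); (1,12,e); (3,6,e); (3,12,e); (6,11,e); (11,6,e); (13,3,e); (14,6,e); (14,13,e)
step 2: rule r1; match: 0->3, 1->13, 2->1, 3->0; deleted nodes 13; deleted edges (0,13,e); (13,3,e); (14,13,e); added nodes (none); added edges (none); result: nodes: 0:v, 1:z, 3:u, 6:w, 9:z, 11:u, 12:w, 14:u edges: (0,6,e); (1,3,e); (1,6,e); (1,12,e); (3,6,e); (3,12,e); (6,11,e); (11,6,e); (14,6,e)
final:
nodes: 0:v, 1:z, 3:u, 6:w, 9:z, 11:u, 12:w, 14:u
edges: (0,6,e); (1,3,e); (1,6,e); (1,12,e); (3,6,e); (3,12,e); (6,11,e); (11,6,e); (14,6,e)
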